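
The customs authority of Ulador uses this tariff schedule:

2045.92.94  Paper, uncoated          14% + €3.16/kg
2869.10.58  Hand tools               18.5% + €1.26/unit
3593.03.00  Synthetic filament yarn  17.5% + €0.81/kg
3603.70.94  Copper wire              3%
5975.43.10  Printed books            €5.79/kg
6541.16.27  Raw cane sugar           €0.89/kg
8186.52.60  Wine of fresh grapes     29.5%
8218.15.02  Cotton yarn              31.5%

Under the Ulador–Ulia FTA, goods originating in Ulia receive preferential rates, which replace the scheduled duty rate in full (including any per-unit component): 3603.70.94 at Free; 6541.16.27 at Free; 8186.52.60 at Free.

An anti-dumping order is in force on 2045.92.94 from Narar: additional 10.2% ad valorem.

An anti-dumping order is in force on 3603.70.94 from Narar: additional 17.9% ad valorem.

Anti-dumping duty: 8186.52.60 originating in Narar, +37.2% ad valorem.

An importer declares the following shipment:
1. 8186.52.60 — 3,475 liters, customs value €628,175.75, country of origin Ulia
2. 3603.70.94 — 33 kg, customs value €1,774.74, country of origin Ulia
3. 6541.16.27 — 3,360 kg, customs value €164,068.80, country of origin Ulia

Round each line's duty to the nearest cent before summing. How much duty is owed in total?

€0.00

Line 1 (8186.52.60, Ulia, 3,475 liters, €628,175.75):
Base rate for 8186.52.60 is 29.5%.
Origin Ulia qualifies under the Ulador–Ulia agreement and 8186.52.60 is covered: preferential rate Free applies instead.
The additional-duty order on 8186.52.60 targets Narar, not Ulia; it does not apply.
Duty = €628,175.75 × 0% = €0.00.
Line 2 (3603.70.94, Ulia, 33 kg, €1,774.74):
Base rate for 3603.70.94 is 3%.
Origin Ulia qualifies under the Ulador–Ulia agreement and 3603.70.94 is covered: preferential rate Free applies instead.
The additional-duty order on 3603.70.94 targets Narar, not Ulia; it does not apply.
Duty = €1,774.74 × 0% = €0.00.
Line 3 (6541.16.27, Ulia, 3,360 kg, €164,068.80):
Base rate for 6541.16.27 is €0.89/kg.
Origin Ulia qualifies under the Ulador–Ulia agreement and 6541.16.27 is covered: preferential rate Free applies instead.
Duty = €164,068.80 × 0% = €0.00.
Total = €0.00 + €0.00 + €0.00 = €0.00.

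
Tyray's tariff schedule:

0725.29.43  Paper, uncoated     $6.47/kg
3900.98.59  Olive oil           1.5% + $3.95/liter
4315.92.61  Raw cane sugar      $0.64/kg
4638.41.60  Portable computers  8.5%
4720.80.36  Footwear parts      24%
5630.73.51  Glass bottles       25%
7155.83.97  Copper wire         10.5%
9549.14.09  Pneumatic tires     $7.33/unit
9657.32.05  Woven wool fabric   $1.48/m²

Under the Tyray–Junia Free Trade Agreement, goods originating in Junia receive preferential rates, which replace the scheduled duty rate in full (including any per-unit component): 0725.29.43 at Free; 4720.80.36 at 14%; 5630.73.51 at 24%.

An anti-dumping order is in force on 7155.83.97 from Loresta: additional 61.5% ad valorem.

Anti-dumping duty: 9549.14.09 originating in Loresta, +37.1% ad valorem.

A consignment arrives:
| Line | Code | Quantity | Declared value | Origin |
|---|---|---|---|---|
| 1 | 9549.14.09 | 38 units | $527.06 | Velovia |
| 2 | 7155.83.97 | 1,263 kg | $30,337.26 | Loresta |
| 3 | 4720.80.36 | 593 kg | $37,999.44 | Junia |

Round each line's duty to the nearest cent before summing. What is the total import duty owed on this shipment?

$27,441.29

Line 1 (9549.14.09, Velovia, 38 units, $527.06):
Base rate for 9549.14.09 is $7.33/unit.
The additional-duty order on 9549.14.09 targets Loresta, not Velovia; it does not apply.
Duty = 38 × $7.33 = $278.54.
Line 2 (7155.83.97, Loresta, 1,263 kg, $30,337.26):
Base rate for 7155.83.97 is 10.5%.
Additional duty on 7155.83.97 from Loresta: +61.5%. Applied ad valorem rate: 10.5% + 61.5% = 72%.
Duty = $30,337.26 × 72% = $21,842.83.
Line 3 (4720.80.36, Junia, 593 kg, $37,999.44):
Base rate for 4720.80.36 is 24%.
Origin Junia qualifies under the Tyray–Junia agreement and 4720.80.36 is covered: preferential rate 14% applies instead.
Duty = $37,999.44 × 14% = $5,319.92.
Total = $278.54 + $21,842.83 + $5,319.92 = $27,441.29.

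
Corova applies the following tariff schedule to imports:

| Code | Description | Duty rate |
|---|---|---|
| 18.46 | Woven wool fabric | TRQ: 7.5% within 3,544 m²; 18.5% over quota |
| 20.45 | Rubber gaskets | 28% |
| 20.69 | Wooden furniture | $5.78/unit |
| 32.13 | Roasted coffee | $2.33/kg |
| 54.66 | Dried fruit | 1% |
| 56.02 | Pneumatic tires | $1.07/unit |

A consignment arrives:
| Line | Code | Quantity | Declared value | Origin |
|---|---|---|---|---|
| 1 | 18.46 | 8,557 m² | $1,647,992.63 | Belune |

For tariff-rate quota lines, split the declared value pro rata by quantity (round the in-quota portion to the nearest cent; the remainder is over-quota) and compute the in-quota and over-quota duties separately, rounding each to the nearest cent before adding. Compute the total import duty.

Line 1 (18.46, Belune, 8,557 m², $1,647,992.63):
Code 18.46 is under a tariff-rate quota (threshold 3,544 m²). In-quota: 3,544 m² at 7.5%; over-quota: 5,013 m² at 18.5%.
Pro-rata value split: in-quota = $1,647,992.63 × 3,544/8,557 = $682,538.96; over-quota = $1,647,992.63 − $682,538.96 = $965,453.67.
In-quota duty = $682,538.96 × 7.5% = $51,190.42. Over-quota duty = $965,453.67 × 18.5% = $178,608.93.
Line duty = $51,190.42 + $178,608.93 = $229,799.35.

$229,799.35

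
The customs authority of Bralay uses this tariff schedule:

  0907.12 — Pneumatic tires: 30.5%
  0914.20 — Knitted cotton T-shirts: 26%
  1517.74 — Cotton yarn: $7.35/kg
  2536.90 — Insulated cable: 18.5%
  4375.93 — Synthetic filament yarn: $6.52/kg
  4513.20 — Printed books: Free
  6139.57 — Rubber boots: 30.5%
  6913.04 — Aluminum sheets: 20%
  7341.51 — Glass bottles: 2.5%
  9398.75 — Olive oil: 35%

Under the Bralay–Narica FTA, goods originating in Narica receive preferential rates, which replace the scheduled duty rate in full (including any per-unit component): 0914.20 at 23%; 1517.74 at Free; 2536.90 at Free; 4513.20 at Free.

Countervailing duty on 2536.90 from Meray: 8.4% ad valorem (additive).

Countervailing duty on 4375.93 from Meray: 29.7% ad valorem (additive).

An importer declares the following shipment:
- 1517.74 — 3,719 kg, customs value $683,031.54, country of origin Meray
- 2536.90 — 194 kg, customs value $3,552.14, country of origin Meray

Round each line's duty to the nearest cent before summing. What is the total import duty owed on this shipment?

Line 1 (1517.74, Meray, 3,719 kg, $683,031.54):
Base rate for 1517.74 is $7.35/kg.
1517.74 has an FTA preferential rate, but origin Meray is not Narica; base rate stands.
Duty = 3,719 × $7.35 = $27,334.65.
Line 2 (2536.90, Meray, 194 kg, $3,552.14):
Base rate for 2536.90 is 18.5%.
2536.90 has an FTA preferential rate, but origin Meray is not Narica; base rate stands.
Additional duty on 2536.90 from Meray: +8.4%. Applied ad valorem rate: 18.5% + 8.4% = 26.9%.
Duty = $3,552.14 × 26.9% = $955.53.
Total = $27,334.65 + $955.53 = $28,290.18.

$28,290.18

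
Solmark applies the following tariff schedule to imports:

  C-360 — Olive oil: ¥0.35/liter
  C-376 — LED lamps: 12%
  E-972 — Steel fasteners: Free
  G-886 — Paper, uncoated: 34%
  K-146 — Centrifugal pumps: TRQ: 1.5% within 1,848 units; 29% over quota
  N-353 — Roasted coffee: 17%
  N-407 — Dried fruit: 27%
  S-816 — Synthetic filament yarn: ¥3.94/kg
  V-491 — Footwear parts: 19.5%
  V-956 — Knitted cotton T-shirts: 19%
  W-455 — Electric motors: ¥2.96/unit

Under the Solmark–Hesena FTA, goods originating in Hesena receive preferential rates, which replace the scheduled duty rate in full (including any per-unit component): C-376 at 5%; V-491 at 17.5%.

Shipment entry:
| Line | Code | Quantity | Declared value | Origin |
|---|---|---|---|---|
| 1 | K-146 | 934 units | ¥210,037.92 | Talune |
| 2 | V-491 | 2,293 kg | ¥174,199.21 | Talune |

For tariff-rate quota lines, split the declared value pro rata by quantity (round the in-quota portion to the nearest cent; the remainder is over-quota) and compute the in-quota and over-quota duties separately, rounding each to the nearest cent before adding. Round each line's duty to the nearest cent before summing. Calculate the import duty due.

Line 1 (K-146, Talune, 934 units, ¥210,037.92):
Code K-146 is under a tariff-rate quota (threshold 1,848 units). Quantity 934 units is within the quota, so the in-quota rate 1.5% applies to the full value.
Duty = ¥210,037.92 × 1.5% = ¥3,150.57.
Line 2 (V-491, Talune, 2,293 kg, ¥174,199.21):
Base rate for V-491 is 19.5%.
V-491 has an FTA preferential rate, but origin Talune is not Hesena; base rate stands.
Duty = ¥174,199.21 × 19.5% = ¥33,968.85.
Total = ¥3,150.57 + ¥33,968.85 = ¥37,119.42.

¥37,119.42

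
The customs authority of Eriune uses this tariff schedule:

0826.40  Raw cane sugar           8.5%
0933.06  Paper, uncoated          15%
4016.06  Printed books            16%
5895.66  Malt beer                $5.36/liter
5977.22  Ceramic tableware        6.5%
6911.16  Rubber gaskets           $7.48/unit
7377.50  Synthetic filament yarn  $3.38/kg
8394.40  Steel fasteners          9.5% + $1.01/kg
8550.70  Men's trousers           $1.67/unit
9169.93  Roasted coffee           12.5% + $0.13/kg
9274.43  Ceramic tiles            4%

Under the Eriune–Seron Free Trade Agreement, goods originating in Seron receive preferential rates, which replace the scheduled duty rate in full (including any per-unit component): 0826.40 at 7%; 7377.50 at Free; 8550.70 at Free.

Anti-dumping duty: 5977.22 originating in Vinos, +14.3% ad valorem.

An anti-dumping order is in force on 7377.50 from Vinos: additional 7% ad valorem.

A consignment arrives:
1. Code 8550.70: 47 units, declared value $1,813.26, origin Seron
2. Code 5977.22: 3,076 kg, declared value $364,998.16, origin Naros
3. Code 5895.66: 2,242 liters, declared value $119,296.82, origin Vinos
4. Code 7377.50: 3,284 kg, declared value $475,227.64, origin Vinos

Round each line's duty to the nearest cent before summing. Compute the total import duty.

Line 1 (8550.70, Seron, 47 units, $1,813.26):
Base rate for 8550.70 is $1.67/unit.
Origin Seron qualifies under the Eriune–Seron agreement and 8550.70 is covered: preferential rate Free applies instead.
Duty = $1,813.26 × 0% = $0.00.
Line 2 (5977.22, Naros, 3,076 kg, $364,998.16):
Base rate for 5977.22 is 6.5%.
The additional-duty order on 5977.22 targets Vinos, not Naros; it does not apply.
Duty = $364,998.16 × 6.5% = $23,724.88.
Line 3 (5895.66, Vinos, 2,242 liters, $119,296.82):
Base rate for 5895.66 is $5.36/liter.
Duty = 2,242 × $5.36 = $12,017.12.
Line 4 (7377.50, Vinos, 3,284 kg, $475,227.64):
Base rate for 7377.50 is $3.38/kg.
7377.50 has an FTA preferential rate, but origin Vinos is not Seron; base rate stands.
Additional duty on 7377.50 from Vinos: +7% ad valorem. Applied ad valorem rate = 7%.
Duty = $475,227.64 × 7% + 3,284 × $3.38 = $44,365.85.
Total = $0.00 + $23,724.88 + $12,017.12 + $44,365.85 = $80,107.85.

$80,107.85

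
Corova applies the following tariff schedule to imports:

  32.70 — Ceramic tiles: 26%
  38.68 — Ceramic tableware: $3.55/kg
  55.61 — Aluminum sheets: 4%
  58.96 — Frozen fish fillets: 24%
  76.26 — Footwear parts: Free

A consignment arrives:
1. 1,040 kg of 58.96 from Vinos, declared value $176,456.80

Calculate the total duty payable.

Line 1 (58.96, Vinos, 1,040 kg, $176,456.80):
Base rate for 58.96 is 24%.
Duty = $176,456.80 × 24% = $42,349.63.

$42,349.63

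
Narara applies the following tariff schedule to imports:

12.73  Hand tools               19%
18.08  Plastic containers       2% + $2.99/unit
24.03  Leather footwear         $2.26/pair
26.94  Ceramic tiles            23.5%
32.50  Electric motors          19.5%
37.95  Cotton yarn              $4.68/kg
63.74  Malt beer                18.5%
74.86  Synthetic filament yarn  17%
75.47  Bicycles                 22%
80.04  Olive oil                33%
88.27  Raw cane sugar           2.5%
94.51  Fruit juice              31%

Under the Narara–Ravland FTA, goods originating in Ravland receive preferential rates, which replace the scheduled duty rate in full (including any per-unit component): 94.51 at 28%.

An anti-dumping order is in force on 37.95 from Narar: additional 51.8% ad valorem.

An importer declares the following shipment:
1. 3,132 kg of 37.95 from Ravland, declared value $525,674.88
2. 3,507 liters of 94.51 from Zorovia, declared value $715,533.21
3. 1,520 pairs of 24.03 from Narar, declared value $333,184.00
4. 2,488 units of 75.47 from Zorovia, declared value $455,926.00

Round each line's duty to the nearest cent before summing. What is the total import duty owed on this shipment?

$340,211.98

Line 1 (37.95, Ravland, 3,132 kg, $525,674.88):
Base rate for 37.95 is $4.68/kg.
Origin Ravland is the FTA partner but 37.95 is not on the preference list; base rate stands.
The additional-duty order on 37.95 targets Narar, not Ravland; it does not apply.
Duty = 3,132 × $4.68 = $14,657.76.
Line 2 (94.51, Zorovia, 3,507 liters, $715,533.21):
Base rate for 94.51 is 31%.
94.51 has an FTA preferential rate, but origin Zorovia is not Ravland; base rate stands.
Duty = $715,533.21 × 31% = $221,815.30.
Line 3 (24.03, Narar, 1,520 pairs, $333,184.00):
Base rate for 24.03 is $2.26/pair.
Duty = 1,520 × $2.26 = $3,435.20.
Line 4 (75.47, Zorovia, 2,488 units, $455,926.00):
Base rate for 75.47 is 22%.
Duty = $455,926.00 × 22% = $100,303.72.
Total = $14,657.76 + $221,815.30 + $3,435.20 + $100,303.72 = $340,211.98.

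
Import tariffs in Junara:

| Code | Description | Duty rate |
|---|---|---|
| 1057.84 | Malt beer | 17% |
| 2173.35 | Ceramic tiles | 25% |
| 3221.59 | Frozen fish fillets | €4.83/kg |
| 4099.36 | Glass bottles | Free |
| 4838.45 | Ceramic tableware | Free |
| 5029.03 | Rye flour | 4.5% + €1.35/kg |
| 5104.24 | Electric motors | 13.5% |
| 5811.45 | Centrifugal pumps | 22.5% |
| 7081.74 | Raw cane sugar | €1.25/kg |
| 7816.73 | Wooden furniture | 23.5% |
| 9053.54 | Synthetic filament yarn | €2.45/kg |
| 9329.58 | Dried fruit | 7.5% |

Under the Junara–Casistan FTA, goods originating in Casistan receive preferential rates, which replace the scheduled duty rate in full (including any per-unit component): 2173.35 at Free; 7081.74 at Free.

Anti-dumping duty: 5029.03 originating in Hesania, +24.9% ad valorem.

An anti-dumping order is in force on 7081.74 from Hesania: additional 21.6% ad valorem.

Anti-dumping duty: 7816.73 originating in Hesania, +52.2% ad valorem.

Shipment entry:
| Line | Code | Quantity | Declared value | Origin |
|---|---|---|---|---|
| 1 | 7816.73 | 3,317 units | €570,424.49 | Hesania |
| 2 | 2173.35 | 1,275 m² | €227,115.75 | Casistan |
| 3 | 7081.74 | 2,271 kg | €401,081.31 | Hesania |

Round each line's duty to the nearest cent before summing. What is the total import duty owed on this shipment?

Line 1 (7816.73, Hesania, 3,317 units, €570,424.49):
Base rate for 7816.73 is 23.5%.
Additional duty on 7816.73 from Hesania: +52.2%. Applied ad valorem rate: 23.5% + 52.2% = 75.7%.
Duty = €570,424.49 × 75.7% = €431,811.34.
Line 2 (2173.35, Casistan, 1,275 m², €227,115.75):
Base rate for 2173.35 is 25%.
Origin Casistan qualifies under the Junara–Casistan agreement and 2173.35 is covered: preferential rate Free applies instead.
Duty = €227,115.75 × 0% = €0.00.
Line 3 (7081.74, Hesania, 2,271 kg, €401,081.31):
Base rate for 7081.74 is €1.25/kg.
7081.74 has an FTA preferential rate, but origin Hesania is not Casistan; base rate stands.
Additional duty on 7081.74 from Hesania: +21.6% ad valorem. Applied ad valorem rate = 21.6%.
Duty = €401,081.31 × 21.6% + 2,271 × €1.25 = €89,472.31.
Total = €431,811.34 + €0.00 + €89,472.31 = €521,283.65.

€521,283.65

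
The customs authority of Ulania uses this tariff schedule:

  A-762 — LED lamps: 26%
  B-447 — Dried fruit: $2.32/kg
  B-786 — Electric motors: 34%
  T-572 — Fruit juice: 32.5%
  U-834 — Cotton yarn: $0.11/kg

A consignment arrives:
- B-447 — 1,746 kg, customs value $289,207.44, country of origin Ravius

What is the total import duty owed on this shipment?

$4,050.72

Line 1 (B-447, Ravius, 1,746 kg, $289,207.44):
Base rate for B-447 is $2.32/kg.
Duty = 1,746 × $2.32 = $4,050.72.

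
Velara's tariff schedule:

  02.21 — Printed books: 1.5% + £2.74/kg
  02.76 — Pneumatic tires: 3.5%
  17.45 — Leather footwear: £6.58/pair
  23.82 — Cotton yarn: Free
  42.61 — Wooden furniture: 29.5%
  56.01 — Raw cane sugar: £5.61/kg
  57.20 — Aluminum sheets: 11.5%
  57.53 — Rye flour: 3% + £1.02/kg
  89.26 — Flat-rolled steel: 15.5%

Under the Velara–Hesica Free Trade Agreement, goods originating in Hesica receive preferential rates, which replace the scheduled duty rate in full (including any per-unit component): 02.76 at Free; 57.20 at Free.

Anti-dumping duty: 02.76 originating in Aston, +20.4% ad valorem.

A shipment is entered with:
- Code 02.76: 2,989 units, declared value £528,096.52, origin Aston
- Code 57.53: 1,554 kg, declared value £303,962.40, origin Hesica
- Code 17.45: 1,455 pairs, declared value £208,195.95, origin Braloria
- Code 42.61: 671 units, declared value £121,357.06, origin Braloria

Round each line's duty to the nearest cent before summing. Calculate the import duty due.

£182,293.25

Line 1 (02.76, Aston, 2,989 units, £528,096.52):
Base rate for 02.76 is 3.5%.
02.76 has an FTA preferential rate, but origin Aston is not Hesica; base rate stands.
Additional duty on 02.76 from Aston: +20.4%. Applied ad valorem rate: 3.5% + 20.4% = 23.9%.
Duty = £528,096.52 × 23.9% = £126,215.07.
Line 2 (57.53, Hesica, 1,554 kg, £303,962.40):
Base rate for 57.53 is 3% + £1.02/kg.
Origin Hesica is the FTA partner but 57.53 is not on the preference list; base rate stands.
Duty = £303,962.40 × 3% + 1,554 × £1.02 = £10,703.95.
Line 3 (17.45, Braloria, 1,455 pairs, £208,195.95):
Base rate for 17.45 is £6.58/pair.
Duty = 1,455 × £6.58 = £9,573.90.
Line 4 (42.61, Braloria, 671 units, £121,357.06):
Base rate for 42.61 is 29.5%.
Duty = £121,357.06 × 29.5% = £35,800.33.
Total = £126,215.07 + £10,703.95 + £9,573.90 + £35,800.33 = £182,293.25.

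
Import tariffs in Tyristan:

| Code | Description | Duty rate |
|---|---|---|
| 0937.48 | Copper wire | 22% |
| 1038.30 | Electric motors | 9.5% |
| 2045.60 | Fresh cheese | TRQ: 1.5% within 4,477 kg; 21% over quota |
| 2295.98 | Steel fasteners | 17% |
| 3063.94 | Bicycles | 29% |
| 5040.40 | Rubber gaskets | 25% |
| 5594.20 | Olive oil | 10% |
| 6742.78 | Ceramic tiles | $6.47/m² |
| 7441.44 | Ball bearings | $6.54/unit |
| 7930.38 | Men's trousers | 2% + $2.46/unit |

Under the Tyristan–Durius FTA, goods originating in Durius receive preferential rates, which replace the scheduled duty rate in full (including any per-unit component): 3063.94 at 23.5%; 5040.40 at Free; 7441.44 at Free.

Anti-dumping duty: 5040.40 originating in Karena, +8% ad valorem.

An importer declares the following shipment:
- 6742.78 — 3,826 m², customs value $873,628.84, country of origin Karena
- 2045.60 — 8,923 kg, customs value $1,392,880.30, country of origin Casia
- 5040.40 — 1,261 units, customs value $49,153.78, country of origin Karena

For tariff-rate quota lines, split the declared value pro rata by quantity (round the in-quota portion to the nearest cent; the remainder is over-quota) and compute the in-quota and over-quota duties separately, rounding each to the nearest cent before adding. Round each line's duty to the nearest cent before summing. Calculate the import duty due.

Line 1 (6742.78, Karena, 3,826 m², $873,628.84):
Base rate for 6742.78 is $6.47/m².
Duty = 3,826 × $6.47 = $24,754.22.
Line 2 (2045.60, Casia, 8,923 kg, $1,392,880.30):
Code 2045.60 is under a tariff-rate quota (threshold 4,477 kg). In-quota: 4,477 kg at 1.5%; over-quota: 4,446 kg at 21%.
Pro-rata value split: in-quota = $1,392,880.30 × 4,477/8,923 = $698,859.70; over-quota = $1,392,880.30 − $698,859.70 = $694,020.60.
In-quota duty = $698,859.70 × 1.5% = $10,482.90. Over-quota duty = $694,020.60 × 21% = $145,744.33.
Line duty = $10,482.90 + $145,744.33 = $156,227.23.
Line 3 (5040.40, Karena, 1,261 units, $49,153.78):
Base rate for 5040.40 is 25%.
5040.40 has an FTA preferential rate, but origin Karena is not Durius; base rate stands.
Additional duty on 5040.40 from Karena: +8%. Applied ad valorem rate: 25% + 8% = 33%.
Duty = $49,153.78 × 33% = $16,220.75.
Total = $24,754.22 + $156,227.23 + $16,220.75 = $197,202.20.

$197,202.20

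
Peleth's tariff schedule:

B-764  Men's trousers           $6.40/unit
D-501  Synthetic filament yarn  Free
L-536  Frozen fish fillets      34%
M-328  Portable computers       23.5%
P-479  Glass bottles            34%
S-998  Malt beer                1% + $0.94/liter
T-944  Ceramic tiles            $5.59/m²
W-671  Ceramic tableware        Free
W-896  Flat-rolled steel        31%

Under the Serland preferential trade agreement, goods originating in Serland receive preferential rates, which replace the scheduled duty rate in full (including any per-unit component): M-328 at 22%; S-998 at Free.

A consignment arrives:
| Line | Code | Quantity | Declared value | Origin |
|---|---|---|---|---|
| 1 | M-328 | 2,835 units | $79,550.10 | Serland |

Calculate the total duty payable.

Line 1 (M-328, Serland, 2,835 units, $79,550.10):
Base rate for M-328 is 23.5%.
Origin Serland qualifies under the Peleth–Serland agreement and M-328 is covered: preferential rate 22% applies instead.
Duty = $79,550.10 × 22% = $17,501.02.

$17,501.02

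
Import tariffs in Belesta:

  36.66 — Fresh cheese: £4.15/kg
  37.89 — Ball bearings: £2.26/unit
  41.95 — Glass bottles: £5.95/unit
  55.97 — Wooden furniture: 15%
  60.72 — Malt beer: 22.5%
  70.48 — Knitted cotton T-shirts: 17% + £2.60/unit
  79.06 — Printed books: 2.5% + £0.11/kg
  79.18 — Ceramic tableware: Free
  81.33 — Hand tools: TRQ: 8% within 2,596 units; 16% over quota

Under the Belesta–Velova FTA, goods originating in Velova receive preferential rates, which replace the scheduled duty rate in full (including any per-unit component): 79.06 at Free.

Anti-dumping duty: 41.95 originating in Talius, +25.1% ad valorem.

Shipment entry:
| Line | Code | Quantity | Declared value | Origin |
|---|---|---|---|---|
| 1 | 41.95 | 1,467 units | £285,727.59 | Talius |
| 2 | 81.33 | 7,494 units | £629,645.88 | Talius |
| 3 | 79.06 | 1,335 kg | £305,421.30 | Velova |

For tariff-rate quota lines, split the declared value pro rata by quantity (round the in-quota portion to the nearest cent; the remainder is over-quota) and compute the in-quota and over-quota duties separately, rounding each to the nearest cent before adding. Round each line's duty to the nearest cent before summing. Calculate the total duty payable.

£163,740.34

Line 1 (41.95, Talius, 1,467 units, £285,727.59):
Base rate for 41.95 is £5.95/unit.
Additional duty on 41.95 from Talius: +25.1% ad valorem. Applied ad valorem rate = 25.1%.
Duty = £285,727.59 × 25.1% + 1,467 × £5.95 = £80,446.28.
Line 2 (81.33, Talius, 7,494 units, £629,645.88):
Code 81.33 is under a tariff-rate quota (threshold 2,596 units). In-quota: 2,596 units at 8%; over-quota: 4,898 units at 16%.
Pro-rata value split: in-quota = £629,645.88 × 2,596/7,494 = £218,115.92; over-quota = £629,645.88 − £218,115.92 = £411,529.96.
In-quota duty = £218,115.92 × 8% = £17,449.27. Over-quota duty = £411,529.96 × 16% = £65,844.79.
Line duty = £17,449.27 + £65,844.79 = £83,294.06.
Line 3 (79.06, Velova, 1,335 kg, £305,421.30):
Base rate for 79.06 is 2.5% + £0.11/kg.
Origin Velova qualifies under the Belesta–Velova agreement and 79.06 is covered: preferential rate Free applies instead.
Duty = £305,421.30 × 0% = £0.00.
Total = £80,446.28 + £83,294.06 + £0.00 = £163,740.34.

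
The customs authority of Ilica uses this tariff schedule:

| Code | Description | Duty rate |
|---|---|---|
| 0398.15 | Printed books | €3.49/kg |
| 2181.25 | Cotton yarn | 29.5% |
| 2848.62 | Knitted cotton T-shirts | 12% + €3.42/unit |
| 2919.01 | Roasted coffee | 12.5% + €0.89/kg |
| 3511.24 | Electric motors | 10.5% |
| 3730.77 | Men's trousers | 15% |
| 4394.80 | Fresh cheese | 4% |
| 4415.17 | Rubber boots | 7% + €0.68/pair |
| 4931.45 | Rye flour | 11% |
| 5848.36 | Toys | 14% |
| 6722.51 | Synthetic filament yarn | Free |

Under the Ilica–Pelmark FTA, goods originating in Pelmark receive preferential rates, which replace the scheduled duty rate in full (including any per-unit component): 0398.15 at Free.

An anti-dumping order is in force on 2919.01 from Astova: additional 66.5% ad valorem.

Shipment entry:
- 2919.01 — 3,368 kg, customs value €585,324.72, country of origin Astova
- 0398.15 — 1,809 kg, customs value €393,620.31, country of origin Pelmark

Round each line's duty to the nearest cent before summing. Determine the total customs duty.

Line 1 (2919.01, Astova, 3,368 kg, €585,324.72):
Base rate for 2919.01 is 12.5% + €0.89/kg.
Additional duty on 2919.01 from Astova: +66.5%. Applied ad valorem rate: 12.5% + 66.5% = 79%.
Duty = €585,324.72 × 79% + 3,368 × €0.89 = €465,404.05.
Line 2 (0398.15, Pelmark, 1,809 kg, €393,620.31):
Base rate for 0398.15 is €3.49/kg.
Origin Pelmark qualifies under the Ilica–Pelmark agreement and 0398.15 is covered: preferential rate Free applies instead.
Duty = €393,620.31 × 0% = €0.00.
Total = €465,404.05 + €0.00 = €465,404.05.

€465,404.05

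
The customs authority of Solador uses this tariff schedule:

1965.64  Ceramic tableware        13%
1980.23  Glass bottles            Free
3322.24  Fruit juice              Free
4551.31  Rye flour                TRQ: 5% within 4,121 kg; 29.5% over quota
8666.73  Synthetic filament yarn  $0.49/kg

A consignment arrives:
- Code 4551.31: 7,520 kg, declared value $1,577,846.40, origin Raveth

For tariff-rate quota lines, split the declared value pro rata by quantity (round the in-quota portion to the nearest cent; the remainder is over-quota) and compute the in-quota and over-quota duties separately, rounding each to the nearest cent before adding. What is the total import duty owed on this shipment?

Line 1 (4551.31, Raveth, 7,520 kg, $1,577,846.40):
Code 4551.31 is under a tariff-rate quota (threshold 4,121 kg). In-quota: 4,121 kg at 5%; over-quota: 3,399 kg at 29.5%.
Pro-rata value split: in-quota = $1,577,846.40 × 4,121/7,520 = $864,668.22; over-quota = $1,577,846.40 − $864,668.22 = $713,178.18.
In-quota duty = $864,668.22 × 5% = $43,233.41. Over-quota duty = $713,178.18 × 29.5% = $210,387.56.
Line duty = $43,233.41 + $210,387.56 = $253,620.97.

$253,620.97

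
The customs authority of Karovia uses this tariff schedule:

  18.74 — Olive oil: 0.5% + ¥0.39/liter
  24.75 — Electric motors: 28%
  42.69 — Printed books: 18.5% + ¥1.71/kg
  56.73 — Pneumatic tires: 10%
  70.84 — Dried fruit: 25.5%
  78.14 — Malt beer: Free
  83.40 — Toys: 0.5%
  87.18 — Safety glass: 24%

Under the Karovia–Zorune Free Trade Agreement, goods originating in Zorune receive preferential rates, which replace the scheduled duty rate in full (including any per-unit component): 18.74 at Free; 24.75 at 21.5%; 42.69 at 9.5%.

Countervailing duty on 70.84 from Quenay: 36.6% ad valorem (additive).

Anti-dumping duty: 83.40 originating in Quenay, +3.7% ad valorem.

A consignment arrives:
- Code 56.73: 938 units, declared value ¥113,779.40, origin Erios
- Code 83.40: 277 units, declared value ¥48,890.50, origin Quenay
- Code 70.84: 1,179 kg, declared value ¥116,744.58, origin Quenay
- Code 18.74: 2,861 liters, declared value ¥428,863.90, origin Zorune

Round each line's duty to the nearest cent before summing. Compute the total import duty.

¥85,929.72

Line 1 (56.73, Erios, 938 units, ¥113,779.40):
Base rate for 56.73 is 10%.
Duty = ¥113,779.40 × 10% = ¥11,377.94.
Line 2 (83.40, Quenay, 277 units, ¥48,890.50):
Base rate for 83.40 is 0.5%.
Additional duty on 83.40 from Quenay: +3.7%. Applied ad valorem rate: 0.5% + 3.7% = 4.2%.
Duty = ¥48,890.50 × 4.2% = ¥2,053.40.
Line 3 (70.84, Quenay, 1,179 kg, ¥116,744.58):
Base rate for 70.84 is 25.5%.
Additional duty on 70.84 from Quenay: +36.6%. Applied ad valorem rate: 25.5% + 36.6% = 62.1%.
Duty = ¥116,744.58 × 62.1% = ¥72,498.38.
Line 4 (18.74, Zorune, 2,861 liters, ¥428,863.90):
Base rate for 18.74 is 0.5% + ¥0.39/liter.
Origin Zorune qualifies under the Karovia–Zorune agreement and 18.74 is covered: preferential rate Free applies instead.
Duty = ¥428,863.90 × 0% = ¥0.00.
Total = ¥11,377.94 + ¥2,053.40 + ¥72,498.38 + ¥0.00 = ¥85,929.72.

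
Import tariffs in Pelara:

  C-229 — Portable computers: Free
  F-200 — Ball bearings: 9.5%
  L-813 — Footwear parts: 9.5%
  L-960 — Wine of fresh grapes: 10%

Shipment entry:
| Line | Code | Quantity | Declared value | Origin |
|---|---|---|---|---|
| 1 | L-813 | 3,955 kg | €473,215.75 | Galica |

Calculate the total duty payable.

Line 1 (L-813, Galica, 3,955 kg, €473,215.75):
Base rate for L-813 is 9.5%.
Duty = €473,215.75 × 9.5% = €44,955.50.

€44,955.50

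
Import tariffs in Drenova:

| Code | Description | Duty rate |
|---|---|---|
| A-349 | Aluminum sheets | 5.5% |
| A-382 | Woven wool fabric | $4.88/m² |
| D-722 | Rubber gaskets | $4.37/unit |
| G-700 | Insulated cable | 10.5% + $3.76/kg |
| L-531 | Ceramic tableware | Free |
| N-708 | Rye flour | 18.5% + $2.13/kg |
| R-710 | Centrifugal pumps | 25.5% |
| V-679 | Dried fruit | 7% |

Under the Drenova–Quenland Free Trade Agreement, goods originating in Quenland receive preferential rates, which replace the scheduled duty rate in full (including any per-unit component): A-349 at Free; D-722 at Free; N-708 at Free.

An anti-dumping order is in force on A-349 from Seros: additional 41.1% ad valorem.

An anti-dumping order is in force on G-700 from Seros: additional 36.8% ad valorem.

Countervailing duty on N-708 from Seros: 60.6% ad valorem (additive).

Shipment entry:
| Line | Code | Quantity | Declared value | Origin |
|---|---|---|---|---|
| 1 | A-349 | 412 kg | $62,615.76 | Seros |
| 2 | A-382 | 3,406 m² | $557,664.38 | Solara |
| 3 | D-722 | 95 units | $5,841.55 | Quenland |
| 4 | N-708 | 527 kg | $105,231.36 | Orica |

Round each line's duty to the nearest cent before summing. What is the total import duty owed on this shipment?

Line 1 (A-349, Seros, 412 kg, $62,615.76):
Base rate for A-349 is 5.5%.
A-349 has an FTA preferential rate, but origin Seros is not Quenland; base rate stands.
Additional duty on A-349 from Seros: +41.1%. Applied ad valorem rate: 5.5% + 41.1% = 46.6%.
Duty = $62,615.76 × 46.6% = $29,178.94.
Line 2 (A-382, Solara, 3,406 m², $557,664.38):
Base rate for A-382 is $4.88/m².
Duty = 3,406 × $4.88 = $16,621.28.
Line 3 (D-722, Quenland, 95 units, $5,841.55):
Base rate for D-722 is $4.37/unit.
Origin Quenland qualifies under the Drenova–Quenland agreement and D-722 is covered: preferential rate Free applies instead.
Duty = $5,841.55 × 0% = $0.00.
Line 4 (N-708, Orica, 527 kg, $105,231.36):
Base rate for N-708 is 18.5% + $2.13/kg.
N-708 has an FTA preferential rate, but origin Orica is not Quenland; base rate stands.
The additional-duty order on N-708 targets Seros, not Orica; it does not apply.
Duty = $105,231.36 × 18.5% + 527 × $2.13 = $20,590.31.
Total = $29,178.94 + $16,621.28 + $0.00 + $20,590.31 = $66,390.53.

$66,390.53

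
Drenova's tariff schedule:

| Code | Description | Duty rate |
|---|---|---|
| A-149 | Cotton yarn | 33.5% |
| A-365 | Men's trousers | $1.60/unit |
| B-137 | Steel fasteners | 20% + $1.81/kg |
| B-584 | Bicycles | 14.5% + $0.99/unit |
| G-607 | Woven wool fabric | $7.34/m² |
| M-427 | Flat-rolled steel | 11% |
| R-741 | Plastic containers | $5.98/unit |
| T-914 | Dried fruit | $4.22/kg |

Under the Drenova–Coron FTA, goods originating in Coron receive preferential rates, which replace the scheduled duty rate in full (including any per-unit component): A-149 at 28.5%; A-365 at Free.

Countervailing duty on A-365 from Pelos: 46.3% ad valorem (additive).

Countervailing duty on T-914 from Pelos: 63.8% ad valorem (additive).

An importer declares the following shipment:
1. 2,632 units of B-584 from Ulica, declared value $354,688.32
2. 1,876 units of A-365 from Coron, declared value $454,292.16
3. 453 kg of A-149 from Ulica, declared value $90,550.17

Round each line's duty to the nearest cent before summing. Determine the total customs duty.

Line 1 (B-584, Ulica, 2,632 units, $354,688.32):
Base rate for B-584 is 14.5% + $0.99/unit.
Duty = $354,688.32 × 14.5% + 2,632 × $0.99 = $54,035.49.
Line 2 (A-365, Coron, 1,876 units, $454,292.16):
Base rate for A-365 is $1.60/unit.
Origin Coron qualifies under the Drenova–Coron agreement and A-365 is covered: preferential rate Free applies instead.
The additional-duty order on A-365 targets Pelos, not Coron; it does not apply.
Duty = $454,292.16 × 0% = $0.00.
Line 3 (A-149, Ulica, 453 kg, $90,550.17):
Base rate for A-149 is 33.5%.
A-149 has an FTA preferential rate, but origin Ulica is not Coron; base rate stands.
Duty = $90,550.17 × 33.5% = $30,334.31.
Total = $54,035.49 + $0.00 + $30,334.31 = $84,369.80.

$84,369.80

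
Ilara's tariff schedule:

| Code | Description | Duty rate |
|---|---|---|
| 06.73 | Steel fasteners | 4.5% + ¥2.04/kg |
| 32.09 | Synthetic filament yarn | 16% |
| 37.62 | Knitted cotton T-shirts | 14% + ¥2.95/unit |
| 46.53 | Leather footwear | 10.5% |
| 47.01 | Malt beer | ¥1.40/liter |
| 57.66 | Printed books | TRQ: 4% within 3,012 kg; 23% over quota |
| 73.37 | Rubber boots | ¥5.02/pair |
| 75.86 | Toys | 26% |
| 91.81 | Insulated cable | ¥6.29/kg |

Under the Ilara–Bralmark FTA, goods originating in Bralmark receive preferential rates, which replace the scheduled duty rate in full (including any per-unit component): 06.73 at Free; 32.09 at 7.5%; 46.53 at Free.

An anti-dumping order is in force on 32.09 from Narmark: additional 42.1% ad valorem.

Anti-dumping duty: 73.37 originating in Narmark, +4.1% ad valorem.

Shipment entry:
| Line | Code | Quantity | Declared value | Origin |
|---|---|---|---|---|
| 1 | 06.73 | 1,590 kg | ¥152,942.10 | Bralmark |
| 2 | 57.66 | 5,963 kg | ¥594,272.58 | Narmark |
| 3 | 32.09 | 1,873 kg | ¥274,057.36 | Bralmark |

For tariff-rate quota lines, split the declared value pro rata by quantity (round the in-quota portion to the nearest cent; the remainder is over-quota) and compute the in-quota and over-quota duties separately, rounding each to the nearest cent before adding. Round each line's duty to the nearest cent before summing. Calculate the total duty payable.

¥100,203.57

Line 1 (06.73, Bralmark, 1,590 kg, ¥152,942.10):
Base rate for 06.73 is 4.5% + ¥2.04/kg.
Origin Bralmark qualifies under the Ilara–Bralmark agreement and 06.73 is covered: preferential rate Free applies instead.
Duty = ¥152,942.10 × 0% = ¥0.00.
Line 2 (57.66, Narmark, 5,963 kg, ¥594,272.58):
Code 57.66 is under a tariff-rate quota (threshold 3,012 kg). In-quota: 3,012 kg at 4%; over-quota: 2,951 kg at 23%.
Pro-rata value split: in-quota = ¥594,272.58 × 3,012/5,963 = ¥300,175.92; over-quota = ¥594,272.58 − ¥300,175.92 = ¥294,096.66.
In-quota duty = ¥300,175.92 × 4% = ¥12,007.04. Over-quota duty = ¥294,096.66 × 23% = ¥67,642.23.
Line duty = ¥12,007.04 + ¥67,642.23 = ¥79,649.27.
Line 3 (32.09, Bralmark, 1,873 kg, ¥274,057.36):
Base rate for 32.09 is 16%.
Origin Bralmark qualifies under the Ilara–Bralmark agreement and 32.09 is covered: preferential rate 7.5% applies instead.
The additional-duty order on 32.09 targets Narmark, not Bralmark; it does not apply.
Duty = ¥274,057.36 × 7.5% = ¥20,554.30.
Total = ¥0.00 + ¥79,649.27 + ¥20,554.30 = ¥100,203.57.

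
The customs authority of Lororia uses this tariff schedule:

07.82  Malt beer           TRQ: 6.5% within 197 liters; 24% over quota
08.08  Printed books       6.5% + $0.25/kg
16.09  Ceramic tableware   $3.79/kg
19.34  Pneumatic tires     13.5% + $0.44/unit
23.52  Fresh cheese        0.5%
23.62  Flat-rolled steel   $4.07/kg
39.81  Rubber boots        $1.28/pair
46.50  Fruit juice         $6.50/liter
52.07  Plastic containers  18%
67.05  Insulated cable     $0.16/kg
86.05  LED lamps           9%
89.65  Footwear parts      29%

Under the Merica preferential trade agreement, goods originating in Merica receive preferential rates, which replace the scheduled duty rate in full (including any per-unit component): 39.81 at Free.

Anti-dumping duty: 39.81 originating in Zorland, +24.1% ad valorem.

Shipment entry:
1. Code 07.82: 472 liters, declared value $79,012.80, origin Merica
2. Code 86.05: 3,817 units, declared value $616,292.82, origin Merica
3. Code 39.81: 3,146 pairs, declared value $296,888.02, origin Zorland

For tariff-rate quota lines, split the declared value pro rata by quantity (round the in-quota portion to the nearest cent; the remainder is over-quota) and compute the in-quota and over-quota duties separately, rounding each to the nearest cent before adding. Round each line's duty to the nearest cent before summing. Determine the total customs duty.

Line 1 (07.82, Merica, 472 liters, $79,012.80):
Code 07.82 is under a tariff-rate quota (threshold 197 liters). In-quota: 197 liters at 6.5%; over-quota: 275 liters at 24%.
Pro-rata value split: in-quota = $79,012.80 × 197/472 = $32,977.80; over-quota = $79,012.80 − $32,977.80 = $46,035.00.
In-quota duty = $32,977.80 × 6.5% = $2,143.56. Over-quota duty = $46,035.00 × 24% = $11,048.40.
Line duty = $2,143.56 + $11,048.40 = $13,191.96.
Line 2 (86.05, Merica, 3,817 units, $616,292.82):
Base rate for 86.05 is 9%.
Origin Merica is the FTA partner but 86.05 is not on the preference list; base rate stands.
Duty = $616,292.82 × 9% = $55,466.35.
Line 3 (39.81, Zorland, 3,146 pairs, $296,888.02):
Base rate for 39.81 is $1.28/pair.
39.81 has an FTA preferential rate, but origin Zorland is not Merica; base rate stands.
Additional duty on 39.81 from Zorland: +24.1% ad valorem. Applied ad valorem rate = 24.1%.
Duty = $296,888.02 × 24.1% + 3,146 × $1.28 = $75,576.89.
Total = $13,191.96 + $55,466.35 + $75,576.89 = $144,235.20.

$144,235.20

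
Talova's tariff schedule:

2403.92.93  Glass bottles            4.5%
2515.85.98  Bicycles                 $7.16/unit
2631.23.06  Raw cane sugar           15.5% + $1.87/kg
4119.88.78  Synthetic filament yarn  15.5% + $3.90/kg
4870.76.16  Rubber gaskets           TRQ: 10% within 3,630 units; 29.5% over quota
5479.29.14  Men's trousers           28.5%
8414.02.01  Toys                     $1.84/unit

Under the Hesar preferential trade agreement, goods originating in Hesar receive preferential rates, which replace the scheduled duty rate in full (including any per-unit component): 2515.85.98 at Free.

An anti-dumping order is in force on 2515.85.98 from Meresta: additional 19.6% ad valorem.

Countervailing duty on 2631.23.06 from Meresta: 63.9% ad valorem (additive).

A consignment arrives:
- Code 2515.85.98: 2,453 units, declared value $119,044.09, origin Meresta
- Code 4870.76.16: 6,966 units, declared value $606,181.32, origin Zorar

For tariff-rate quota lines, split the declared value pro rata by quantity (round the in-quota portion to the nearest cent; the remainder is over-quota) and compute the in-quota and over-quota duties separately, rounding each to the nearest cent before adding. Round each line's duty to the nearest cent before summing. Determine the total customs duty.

Line 1 (2515.85.98, Meresta, 2,453 units, $119,044.09):
Base rate for 2515.85.98 is $7.16/unit.
2515.85.98 has an FTA preferential rate, but origin Meresta is not Hesar; base rate stands.
Additional duty on 2515.85.98 from Meresta: +19.6% ad valorem. Applied ad valorem rate = 19.6%.
Duty = $119,044.09 × 19.6% + 2,453 × $7.16 = $40,896.12.
Line 2 (4870.76.16, Zorar, 6,966 units, $606,181.32):
Code 4870.76.16 is under a tariff-rate quota (threshold 3,630 units). In-quota: 3,630 units at 10%; over-quota: 3,336 units at 29.5%.
Pro-rata value split: in-quota = $606,181.32 × 3,630/6,966 = $315,882.60; over-quota = $606,181.32 − $315,882.60 = $290,298.72.
In-quota duty = $315,882.60 × 10% = $31,588.26. Over-quota duty = $290,298.72 × 29.5% = $85,638.12.
Line duty = $31,588.26 + $85,638.12 = $117,226.38.
Total = $40,896.12 + $117,226.38 = $158,122.50.

$158,122.50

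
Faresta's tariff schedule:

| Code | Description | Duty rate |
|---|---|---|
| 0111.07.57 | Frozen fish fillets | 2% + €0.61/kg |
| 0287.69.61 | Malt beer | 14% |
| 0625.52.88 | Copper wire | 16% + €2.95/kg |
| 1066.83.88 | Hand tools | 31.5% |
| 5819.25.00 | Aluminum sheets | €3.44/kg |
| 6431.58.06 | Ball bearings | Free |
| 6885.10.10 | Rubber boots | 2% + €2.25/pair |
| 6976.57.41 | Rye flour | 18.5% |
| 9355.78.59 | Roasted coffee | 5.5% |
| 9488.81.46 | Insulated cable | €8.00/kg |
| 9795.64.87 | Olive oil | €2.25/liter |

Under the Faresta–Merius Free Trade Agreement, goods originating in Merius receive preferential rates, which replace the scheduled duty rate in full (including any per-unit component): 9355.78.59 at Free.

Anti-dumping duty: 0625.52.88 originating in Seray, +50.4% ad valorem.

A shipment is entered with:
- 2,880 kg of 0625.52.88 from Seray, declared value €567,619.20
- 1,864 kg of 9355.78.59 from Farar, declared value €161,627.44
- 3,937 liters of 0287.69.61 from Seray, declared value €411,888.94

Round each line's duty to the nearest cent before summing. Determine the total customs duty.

Line 1 (0625.52.88, Seray, 2,880 kg, €567,619.20):
Base rate for 0625.52.88 is 16% + €2.95/kg.
Additional duty on 0625.52.88 from Seray: +50.4%. Applied ad valorem rate: 16% + 50.4% = 66.4%.
Duty = €567,619.20 × 66.4% + 2,880 × €2.95 = €385,395.15.
Line 2 (9355.78.59, Farar, 1,864 kg, €161,627.44):
Base rate for 9355.78.59 is 5.5%.
9355.78.59 has an FTA preferential rate, but origin Farar is not Merius; base rate stands.
Duty = €161,627.44 × 5.5% = €8,889.51.
Line 3 (0287.69.61, Seray, 3,937 liters, €411,888.94):
Base rate for 0287.69.61 is 14%.
Duty = €411,888.94 × 14% = €57,664.45.
Total = €385,395.15 + €8,889.51 + €57,664.45 = €451,949.11.

€451,949.11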